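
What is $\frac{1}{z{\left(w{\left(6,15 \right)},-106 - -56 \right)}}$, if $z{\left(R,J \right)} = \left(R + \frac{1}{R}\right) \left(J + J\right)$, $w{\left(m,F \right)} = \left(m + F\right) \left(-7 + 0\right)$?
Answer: $\frac{147}{2161000} \approx 6.8024 \cdot 10^{-5}$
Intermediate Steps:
$w{\left(m,F \right)} = - 7 F - 7 m$ ($w{\left(m,F \right)} = \left(F + m\right) \left(-7\right) = - 7 F - 7 m$)
$z{\left(R,J \right)} = 2 J \left(R + \frac{1}{R}\right)$ ($z{\left(R,J \right)} = \left(R + \frac{1}{R}\right) 2 J = 2 J \left(R + \frac{1}{R}\right)$)
$\frac{1}{z{\left(w{\left(6,15 \right)},-106 - -56 \right)}} = \frac{1}{2 \left(-106 - -56\right) \frac{1}{\left(-7\right) 15 - 42} \left(1 + \left(\left(-7\right) 15 - 42\right)^{2}\right)} = \frac{1}{2 \left(-106 + 56\right) \frac{1}{-105 - 42} \left(1 + \left(-105 - 42\right)^{2}\right)} = \frac{1}{2 \left(-50\right) \frac{1}{-147} \left(1 + \left(-147\right)^{2}\right)} = \frac{1}{2 \left(-50\right) \left(- \frac{1}{147}\right) \left(1 + 21609\right)} = \frac{1}{2 \left(-50\right) \left(- \frac{1}{147}\right) 21610} = \frac{1}{\frac{2161000}{147}} = \frac{147}{2161000}$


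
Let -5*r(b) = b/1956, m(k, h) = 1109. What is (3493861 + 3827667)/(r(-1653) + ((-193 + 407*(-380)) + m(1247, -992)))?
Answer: -23868181280/501204889 ≈ -47.622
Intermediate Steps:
r(b) = -b/9780 (r(b) = -b/(5*1956) = -b/9780)
(3493861 + 3827667)/(r(-1653) + ((-193 + 407*(-380)) + m(1247, -992))) = (3493861 + 3827667)/(-1/9780*(-1653) + ((-193 + 407*(-380)) + 1109)) = 7321528/(551/3260 + ((-193 - 154660) + 1109)) = 7321528/(551/3260 + (-154853 + 1109)) = 7321528/(551/3260 - 153744) = 7321528/(-501204889/3260) = 7321528*(-3260/501204889) = -23868181280/501204889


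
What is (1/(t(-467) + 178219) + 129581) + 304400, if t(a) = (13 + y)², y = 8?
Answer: 77535045461/178660 ≈ 4.3398e+5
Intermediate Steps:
t(a) = 441 (t(a) = (13 + 8)² = 21² = 441)
(1/(t(-467) + 178219) + 129581) + 304400 = (1/(441 + 178219) + 129581) + 304400 = (1/178660 + 129581) + 304400 = 23150941461/178660 + 304400 = 77535045461/178660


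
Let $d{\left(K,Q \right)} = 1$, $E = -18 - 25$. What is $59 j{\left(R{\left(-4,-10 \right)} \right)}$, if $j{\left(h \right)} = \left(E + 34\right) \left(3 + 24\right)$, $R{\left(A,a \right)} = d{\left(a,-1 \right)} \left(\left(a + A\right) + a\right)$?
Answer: $-14337$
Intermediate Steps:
$E = -43$ ($E = -18 - 25 = -43$)
$R{\left(A,a \right)} = A + 2 a$ ($R{\left(A,a \right)} = 1 \left(\left(a + A\right) + a\right) = 1 \left(\left(A + a\right) + a\right) = 1 \left(A + 2 a\right) = A + 2 a$)
$j{\left(h \right)} = -243$ ($j{\left(h \right)} = \left(-43 + 34\right) \left(3 + 24\right) = \left(-9\right) 27 = -243$)
$59 j{\left(R{\left(-4,-10 \right)} \right)} = 59 \left(-243\right) = -14337$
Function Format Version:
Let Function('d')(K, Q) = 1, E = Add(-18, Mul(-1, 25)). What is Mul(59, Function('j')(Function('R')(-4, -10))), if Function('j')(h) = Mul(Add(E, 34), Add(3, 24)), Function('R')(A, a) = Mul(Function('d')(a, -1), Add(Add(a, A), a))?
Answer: -14337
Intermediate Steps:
E = -43 (E = Add(-18, -25) = -43)
Function('R')(A, a) = Add(A, Mul(2, a)) (Function('R')(A, a) = Mul(1, Add(Add(a, A), a)) = Mul(1, Add(Add(A, a), a)) = Mul(1, Add(A, Mul(2, a))) = Add(A, Mul(2, a)))
Function('j')(h) = -243 (Function('j')(h) = Mul(Add(-43, 34), Add(3, 24)) = Mul(-9, 27) = -243)
Mul(59, Function('j')(Function('R')(-4, -10))) = Mul(59, -243) = -14337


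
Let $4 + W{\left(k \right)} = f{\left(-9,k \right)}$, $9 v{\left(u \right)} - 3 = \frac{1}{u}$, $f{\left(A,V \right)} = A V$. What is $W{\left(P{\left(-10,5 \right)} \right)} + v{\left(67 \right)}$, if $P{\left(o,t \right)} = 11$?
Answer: $- \frac{61907}{603} \approx -102.67$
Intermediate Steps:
$v{\left(u \right)} = \frac{1}{3} + \frac{1}{9 u}$
$W{\left(k \right)} = -4 - 9 k$
$W{\left(P{\left(-10,5 \right)} \right)} + v{\left(67 \right)} = \left(-4 - 99\right) + \frac{1 + 3 \cdot 67}{9 \cdot 67} = \left(-4 - 99\right) + \frac{1}{9} \cdot \frac{1}{67} \left(1 + 201\right) = -103 + \frac{1}{9} \cdot \frac{1}{67} \cdot 202 = -103 + \frac{202}{603} = - \frac{61907}{603}$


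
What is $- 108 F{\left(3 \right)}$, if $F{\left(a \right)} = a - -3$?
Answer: $-648$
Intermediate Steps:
$F{\left(a \right)} = 3 + a$ ($F{\left(a \right)} = a + 3 = 3 + a$)
$- 108 F{\left(3 \right)} = - 108 \left(3 + 3\right) = \left(-108\right) 6 = -648$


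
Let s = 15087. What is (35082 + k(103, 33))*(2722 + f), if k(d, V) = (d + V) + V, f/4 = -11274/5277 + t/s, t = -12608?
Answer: 2535288163456654/26538033 ≈ 9.5534e+7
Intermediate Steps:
f = -315497672/26538033 (f = 4*(-11274/5277 - 12608/15087) = 4*(-11274*1/5277 - 12608*1/15087) = 4*(-3758/1759 - 12608/15087) = 4*(-78874418/26538033) = -315497672/26538033 ≈ -11.889)
k(d, V) = d + 2*V (k(d, V) = (V + d) + V = d + 2*V)
(35082 + k(103, 33))*(2722 + f) = (35082 + (103 + 2*33))*(2722 - 315497672/26538033) = (35082 + (103 + 66))*(71921028154/26538033) = (35082 + 169)*(71921028154/26538033) = 35251*(71921028154/26538033) = 2535288163456654/26538033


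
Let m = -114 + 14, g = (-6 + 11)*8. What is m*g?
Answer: -4000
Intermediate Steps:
g = 40 (g = 5*8 = 40)
m = -100
m*g = -100*40 = -4000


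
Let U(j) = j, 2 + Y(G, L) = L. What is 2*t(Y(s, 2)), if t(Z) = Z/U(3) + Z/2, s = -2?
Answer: 0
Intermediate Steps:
Y(G, L) = -2 + L
t(Z) = 5*Z/6 (t(Z) = Z/3 + Z/2 = 5*Z/6)
2*t(Y(s, 2)) = 2*(5*(-2 + 2)/6) = 2*((5/6)*0) = 2*0 = 0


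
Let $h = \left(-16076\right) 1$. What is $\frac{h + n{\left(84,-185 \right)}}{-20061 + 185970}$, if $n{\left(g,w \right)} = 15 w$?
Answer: $- \frac{18851}{165909} \approx -0.11362$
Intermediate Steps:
$h = -16076$
$\frac{h + n{\left(84,-185 \right)}}{-20061 + 185970} = \frac{-16076 + 15 \left(-185\right)}{-20061 + 185970} = \frac{-16076 - 2775}{165909} = \left(-18851\right) \frac{1}{165909} = - \frac{18851}{165909}$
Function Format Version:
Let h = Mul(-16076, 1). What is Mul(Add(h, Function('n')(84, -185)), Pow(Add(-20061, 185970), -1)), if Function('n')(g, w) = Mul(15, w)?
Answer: Rational(-18851, 165909) ≈ -0.11362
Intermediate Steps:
h = -16076
Mul(Add(h, Function('n')(84, -185)), Pow(Add(-20061, 185970), -1)) = Mul(Add(-16076, Mul(15, -185)), Pow(Add(-20061, 185970), -1)) = Mul(Add(-16076, -2775), Pow(165909, -1)) = Mul(-18851, Rational(1, 165909)) = Rational(-18851, 165909)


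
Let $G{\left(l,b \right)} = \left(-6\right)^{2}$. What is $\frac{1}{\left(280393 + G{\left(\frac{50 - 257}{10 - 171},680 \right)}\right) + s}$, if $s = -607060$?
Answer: $- \frac{1}{326631} \approx -3.0616 \cdot 10^{-6}$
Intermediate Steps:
$G{\left(l,b \right)} = 36$
$\frac{1}{\left(280393 + G{\left(\frac{50 - 257}{10 - 171},680 \right)}\right) + s} = \frac{1}{\left(280393 + 36\right) - 607060} = \frac{1}{280429 - 607060} = \frac{1}{-326631} = - \frac{1}{326631}$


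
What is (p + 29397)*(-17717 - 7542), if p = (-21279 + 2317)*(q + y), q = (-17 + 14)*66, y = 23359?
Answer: 11092476841615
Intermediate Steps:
q = -198 (q = -3*66 = -198)
p = -439178882 (p = (-21279 + 2317)*(-198 + 23359) = -18962*23161 = -439178882)
(p + 29397)*(-17717 - 7542) = (-439178882 + 29397)*(-17717 - 7542) = -439149485*(-25259) = 11092476841615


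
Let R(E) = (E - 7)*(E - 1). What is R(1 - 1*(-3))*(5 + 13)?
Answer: -162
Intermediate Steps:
R(E) = (-1 + E)*(-7 + E) (R(E) = (-7 + E)*(-1 + E) = (-1 + E)*(-7 + E))
R(1 - 1*(-3))*(5 + 13) = (7 + (1 - 1*(-3))² - 8*(1 - 1*(-3)))*(5 + 13) = (7 + (1 + 3)² - 8*(1 + 3))*18 = (7 + 4² - 8*4)*18 = (7 + 16 - 32)*18 = -9*18 = -162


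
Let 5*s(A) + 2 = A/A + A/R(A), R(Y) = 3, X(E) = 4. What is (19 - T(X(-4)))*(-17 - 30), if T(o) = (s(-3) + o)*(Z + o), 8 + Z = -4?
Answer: -11233/5 ≈ -2246.6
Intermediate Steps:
Z = -12 (Z = -8 - 4 = -12)
s(A) = -⅕ + A/15 (s(A) = -⅖ + (A/A + A/3)/5 = -⅖ + (1 + A*(⅓))/5 = -⅖ + (1 + A/3)/5 = -⅖ + (⅕ + A/15) = -⅕ + A/15)
T(o) = (-12 + o)*(-⅖ + o) (T(o) = ((-⅕ + (1/15)*(-3)) + o)*(-12 + o) = ((-⅕ - ⅕) + o)*(-12 + o) = (-⅖ + o)*(-12 + o) = (-12 + o)*(-⅖ + o))
(19 - T(X(-4)))*(-17 - 30) = (19 - (24/5 + 4² - 62/5*4))*(-17 - 30) = (19 - (24/5 + 16 - 248/5))*(-47) = (19 - 1*(-144/5))*(-47) = (19 + 144/5)*(-47) = (239/5)*(-47) = -11233/5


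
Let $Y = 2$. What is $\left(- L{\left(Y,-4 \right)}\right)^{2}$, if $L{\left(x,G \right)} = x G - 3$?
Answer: $121$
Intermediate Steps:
$L{\left(x,G \right)} = -3 + G x$ ($L{\left(x,G \right)} = G x - 3 = -3 + G x$)
$\left(- L{\left(Y,-4 \right)}\right)^{2} = \left(- (-3 - 8)\right)^{2} = \left(\left(-1\right) \left(-11\right)\right)^{2} = 11^{2} = 121$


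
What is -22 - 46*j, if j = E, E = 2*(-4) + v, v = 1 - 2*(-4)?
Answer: -68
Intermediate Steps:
v = 9 (v = 1 + 8 = 9)
E = 1 (E = 2*(-4) + 9 = -8 + 9 = 1)
j = 1
-22 - 46*j = -22 - 46*1 = -22 - 46 = -68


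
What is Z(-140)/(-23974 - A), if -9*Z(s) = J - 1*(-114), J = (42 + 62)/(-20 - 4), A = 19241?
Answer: 329/1166805 ≈ 0.00028197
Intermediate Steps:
J = -13/3 (J = 104/(-24) = 104*(-1/24) = -13/3 ≈ -4.3333)
Z(s) = -329/27 (Z(s) = -(-13/3 - 1*(-114))/9 = -(-13/3 + 114)/9 = -1/9*329/3 = -329/27)
Z(-140)/(-23974 - A) = -329/(27*(-23974 - 1*19241)) = -329/(27*(-23974 - 19241)) = -329/27/(-43215) = -329/27*(-1/43215) = 329/1166805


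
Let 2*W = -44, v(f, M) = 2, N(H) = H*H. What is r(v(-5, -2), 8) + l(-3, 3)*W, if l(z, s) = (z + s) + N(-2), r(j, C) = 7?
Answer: -81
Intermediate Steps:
N(H) = H**2
W = -22 (W = (1/2)*(-44) = -22)
l(z, s) = 4 + s + z (l(z, s) = (z + s) + (-2)**2 = (s + z) + 4 = 4 + s + z)
r(v(-5, -2), 8) + l(-3, 3)*W = 7 + (4 + 3 - 3)*(-22) = 7 + 4*(-22) = 7 - 88 = -81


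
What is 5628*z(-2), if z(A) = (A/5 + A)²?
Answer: 810432/25 ≈ 32417.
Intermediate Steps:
z(A) = 36*A²/25 (z(A) = (A*(⅕) + A)² = (A/5 + A)² = (6*A/5)² = 36*A²/25)
5628*z(-2) = 5628*((36/25)*(-2)²) = 5628*((36/25)*4) = 5628*(144/25) = 810432/25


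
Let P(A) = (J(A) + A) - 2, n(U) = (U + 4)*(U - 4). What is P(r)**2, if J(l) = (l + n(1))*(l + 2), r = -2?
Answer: 16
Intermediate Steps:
n(U) = (-4 + U)*(4 + U) (n(U) = (4 + U)*(-4 + U) = (-4 + U)*(4 + U))
J(l) = (-15 + l)*(2 + l) (J(l) = (l + (-16 + 1**2))*(l + 2) = (l + (-16 + 1))*(2 + l) = (l - 15)*(2 + l) = (-15 + l)*(2 + l))
P(A) = -32 + A**2 - 12*A (P(A) = ((-30 + A**2 - 13*A) + A) - 2 = (-30 + A**2 - 12*A) - 2 = -32 + A**2 - 12*A)
P(r)**2 = (-32 + (-2)**2 - 12*(-2))**2 = (-32 + 4 + 24)**2 = (-4)**2 = 16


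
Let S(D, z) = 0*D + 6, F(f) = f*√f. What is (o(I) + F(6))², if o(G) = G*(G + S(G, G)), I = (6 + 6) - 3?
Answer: 18441 + 1620*√6 ≈ 22409.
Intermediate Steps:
I = 9 (I = 12 - 3 = 9)
F(f) = f^(3/2)
S(D, z) = 6 (S(D, z) = 0 + 6 = 6)
o(G) = G*(6 + G) (o(G) = G*(G + 6) = G*(6 + G))
(o(I) + F(6))² = (9*(6 + 9) + 6^(3/2))² = (9*15 + 6*√6)² = (135 + 6*√6)²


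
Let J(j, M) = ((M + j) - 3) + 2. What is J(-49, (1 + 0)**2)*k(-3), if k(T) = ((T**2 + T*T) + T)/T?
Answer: 245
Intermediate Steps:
k(T) = (T + 2*T**2)/T (k(T) = ((T**2 + T**2) + T)/T = (2*T**2 + T)/T = (T + 2*T**2)/T)
J(j, M) = -1 + M + j (J(j, M) = (-3 + M + j) + 2 = -1 + M + j)
J(-49, (1 + 0)**2)*k(-3) = (-1 + (1 + 0)**2 - 49)*(1 + 2*(-3)) = (-1 + 1**2 - 49)*(1 - 6) = (-1 + 1 - 49)*(-5) = -49*(-5) = 245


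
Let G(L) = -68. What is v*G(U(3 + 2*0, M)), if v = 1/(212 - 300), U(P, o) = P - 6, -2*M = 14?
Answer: 17/22 ≈ 0.77273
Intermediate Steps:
M = -7 (M = -½*14 = -7)
U(P, o) = -6 + P
v = -1/88 (v = 1/(-88) = -1/88 ≈ -0.011364)
v*G(U(3 + 2*0, M)) = -1/88*(-68) = 17/22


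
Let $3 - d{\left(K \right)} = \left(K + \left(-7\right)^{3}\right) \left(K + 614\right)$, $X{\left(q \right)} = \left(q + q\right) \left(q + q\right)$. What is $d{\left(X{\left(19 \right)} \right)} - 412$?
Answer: $-2266267$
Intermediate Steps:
$X{\left(q \right)} = 4 q^{2}$ ($X{\left(q \right)} = 2 q 2 q = 4 q^{2}$)
$d{\left(K \right)} = 3 - \left(-343 + K\right) \left(614 + K\right)$ ($d{\left(K \right)} = 3 - \left(K + \left(-7\right)^{3}\right) \left(K + 614\right) = 3 - \left(K - 343\right) \left(614 + K\right) = 3 - \left(-343 + K\right) \left(614 + K\right)$)
$d{\left(X{\left(19 \right)} \right)} - 412 = \left(210605 - \left(4 \cdot 19^{2}\right)^{2} - 271 \cdot 4 \cdot 19^{2}\right) - 412 = \left(210605 - \left(4 \cdot 361\right)^{2} - 271 \cdot 4 \cdot 361\right) - 412 = \left(210605 - 1444^{2} - 391324\right) - 412 = \left(210605 - 2085136 - 391324\right) - 412 = -2265855 - 412 = -2266267$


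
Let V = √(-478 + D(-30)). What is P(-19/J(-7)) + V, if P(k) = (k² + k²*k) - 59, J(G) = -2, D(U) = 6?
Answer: 7109/8 + 2*I*√118 ≈ 888.63 + 21.726*I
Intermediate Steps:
P(k) = -59 + k² + k³ (P(k) = (k² + k³) - 59 = -59 + k² + k³)
V = 2*I*√118 (V = √(-478 + 6) = √(-472) = 2*I*√118 ≈ 21.726*I)
P(-19/J(-7)) + V = (-59 + (-19/(-2))² + (-19/(-2))³) + 2*I*√118 = (-59 + (-19*(-½))² + (-19*(-½))³) + 2*I*√118 = (-59 + (19/2)² + (19/2)³) + 2*I*√118 = (-59 + 361/4 + 6859/8) + 2*I*√118 = 7109/8 + 2*I*√118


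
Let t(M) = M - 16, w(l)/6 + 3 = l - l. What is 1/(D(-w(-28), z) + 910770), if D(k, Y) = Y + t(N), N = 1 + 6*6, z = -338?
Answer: 1/910453 ≈ 1.0984e-6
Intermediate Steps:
w(l) = -18 (w(l) = -18 + 6*(l - l) = -18 + 6*0 = -18 + 0 = -18)
N = 37 (N = 1 + 36 = 37)
t(M) = -16 + M
D(k, Y) = 21 + Y (D(k, Y) = Y + (-16 + 37) = Y + 21 = 21 + Y)
1/(D(-w(-28), z) + 910770) = 1/((21 - 338) + 910770) = 1/(-317 + 910770) = 1/910453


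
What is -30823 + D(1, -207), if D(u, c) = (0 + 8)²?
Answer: -30759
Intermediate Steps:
D(u, c) = 64 (D(u, c) = 8² = 64)
-30823 + D(1, -207) = -30823 + 64 = -30759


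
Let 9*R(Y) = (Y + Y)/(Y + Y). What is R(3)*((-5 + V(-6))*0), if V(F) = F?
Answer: 0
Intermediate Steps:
R(Y) = 1/9 (R(Y) = ((Y + Y)/(Y + Y))/9 = ((2*Y)/((2*Y)))/9 = ((2*Y)*(1/(2*Y)))/9 = (1/9)*1 = 1/9)
R(3)*((-5 + V(-6))*0) = ((-5 - 6)*0)/9 = (-11*0)/9 = (1/9)*0 = 0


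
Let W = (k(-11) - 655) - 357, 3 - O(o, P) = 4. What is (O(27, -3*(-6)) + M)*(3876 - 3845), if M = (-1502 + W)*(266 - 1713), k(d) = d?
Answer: 113263894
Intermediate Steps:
O(o, P) = -1 (O(o, P) = 3 - 1*4 = 3 - 4 = -1)
W = -1023 (W = (-11 - 655) - 357 = -666 - 357 = -1023)
M = 3653675 (M = (-1502 - 1023)*(266 - 1713) = -2525*(-1447) = 3653675)
(O(27, -3*(-6)) + M)*(3876 - 3845) = (-1 + 3653675)*(3876 - 3845) = 3653674*31 = 113263894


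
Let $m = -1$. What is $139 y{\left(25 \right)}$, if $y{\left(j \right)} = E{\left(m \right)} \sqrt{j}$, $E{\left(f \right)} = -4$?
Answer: $-2780$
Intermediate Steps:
$y{\left(j \right)} = - 4 \sqrt{j}$
$139 y{\left(25 \right)} = 139 \left(- 4 \sqrt{25}\right) = 139 \left(\left(-4\right) 5\right) = 139 \left(-20\right) = -2780$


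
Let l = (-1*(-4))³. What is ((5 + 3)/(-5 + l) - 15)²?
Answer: 769129/3481 ≈ 220.95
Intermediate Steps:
l = 64 (l = 4³ = 64)
((5 + 3)/(-5 + l) - 15)² = ((5 + 3)/(-5 + 64) - 15)² = (8/59 - 15)² = (-877/59)² = 769129/3481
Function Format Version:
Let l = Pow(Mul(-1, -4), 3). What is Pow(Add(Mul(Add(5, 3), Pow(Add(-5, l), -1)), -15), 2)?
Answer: Rational(769129, 3481) ≈ 220.95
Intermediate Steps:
l = 64 (l = Pow(4, 3) = 64)
Pow(Add(Mul(Add(5, 3), Pow(Add(-5, l), -1)), -15), 2) = Pow(Add(Mul(Add(5, 3), Pow(Add(-5, 64), -1)), -15), 2) = Pow(Add(Mul(8, Pow(59, -1)), -15), 2) = Pow(Add(Mul(8, Rational(1, 59)), -15), 2) = Pow(Add(Rational(8, 59), -15), 2) = Pow(Rational(-877, 59), 2) = Rational(769129, 3481)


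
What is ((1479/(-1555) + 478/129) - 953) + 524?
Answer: -85502756/200595 ≈ -426.25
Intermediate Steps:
((1479/(-1555) + 478/129) - 953) + 524 = ((1479*(-1/1555) + 478*(1/129)) - 953) + 524 = ((-1479/1555 + 478/129) - 953) + 524 = (552499/200595 - 953) + 524 = -190614536/200595 + 524 = -85502756/200595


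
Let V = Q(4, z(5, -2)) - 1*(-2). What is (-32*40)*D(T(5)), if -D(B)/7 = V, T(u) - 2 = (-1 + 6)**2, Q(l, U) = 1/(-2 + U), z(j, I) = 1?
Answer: 8960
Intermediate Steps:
T(u) = 27 (T(u) = 2 + (-1 + 6)**2 = 2 + 5**2 = 2 + 25 = 27)
V = 1 (V = 1/(-2 + 1) - 1*(-2) = 1/(-1) + 2 = -1 + 2 = 1)
D(B) = -7 (D(B) = -7*1 = -7)
(-32*40)*D(T(5)) = -32*40*(-7) = -1280*(-7) = 8960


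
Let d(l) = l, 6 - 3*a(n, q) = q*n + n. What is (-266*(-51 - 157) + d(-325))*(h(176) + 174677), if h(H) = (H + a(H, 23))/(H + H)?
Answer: 1690931762611/176 ≈ 9.6076e+9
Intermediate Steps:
a(n, q) = 2 - n/3 - n*q/3 (a(n, q) = 2 - (q*n + n)/3 = 2 - (n*q + n)/3 = 2 - (n + n*q)/3 = 2 + (-n/3 - n*q/3) = 2 - n/3 - n*q/3)
h(H) = (2 - 7*H)/(2*H) (h(H) = (H + (2 - H/3 - ⅓*H*23))/(H + H) = (H + (2 - H/3 - 23*H/3))/((2*H)) = (H + (2 - 8*H))*(1/(2*H)) = (2 - 7*H)*(1/(2*H)) = (2 - 7*H)/(2*H))
(-266*(-51 - 157) + d(-325))*(h(176) + 174677) = (-266*(-51 - 157) - 325)*((-7/2 + 1/176) + 174677) = (-266*(-208) - 325)*((-7/2 + 1/176) + 174677) = (55328 - 325)*(-615/176 + 174677) = 55003*(30742537/176) = 1690931762611/176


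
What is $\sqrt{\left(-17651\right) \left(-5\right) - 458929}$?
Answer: $3 i \sqrt{41186} \approx 608.83 i$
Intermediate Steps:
$\sqrt{\left(-17651\right) \left(-5\right) - 458929} = \sqrt{88255 - 458929} = \sqrt{-370674} = 3 i \sqrt{41186}$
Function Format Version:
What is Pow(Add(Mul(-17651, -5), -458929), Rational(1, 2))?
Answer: Mul(3, I, Pow(41186, Rational(1, 2))) ≈ Mul(608.83, I)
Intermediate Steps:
Pow(Add(Mul(-17651, -5), -458929), Rational(1, 2)) = Pow(Add(88255, -458929), Rational(1, 2)) = Pow(-370674, Rational(1, 2)) = Mul(3, I, Pow(41186, Rational(1, 2)))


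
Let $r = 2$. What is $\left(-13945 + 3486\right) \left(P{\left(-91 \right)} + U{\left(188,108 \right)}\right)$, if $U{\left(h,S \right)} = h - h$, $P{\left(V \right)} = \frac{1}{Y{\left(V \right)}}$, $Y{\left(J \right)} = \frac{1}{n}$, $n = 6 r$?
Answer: $-125508$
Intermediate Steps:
$n = 12$ ($n = 6 \cdot 2 = 12$)
$Y{\left(J \right)} = \frac{1}{12}$
$P{\left(V \right)} = 12$ ($P{\left(V \right)} = \frac{1}{\frac{1}{12}} = 12$)
$U{\left(h,S \right)} = 0$
$\left(-13945 + 3486\right) \left(P{\left(-91 \right)} + U{\left(188,108 \right)}\right) = \left(-13945 + 3486\right) \left(12 + 0\right) = \left(-10459\right) 12 = -125508$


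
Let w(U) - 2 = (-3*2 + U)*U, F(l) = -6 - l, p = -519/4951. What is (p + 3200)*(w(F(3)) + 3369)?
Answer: 55544439586/4951 ≈ 1.1219e+7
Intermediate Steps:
p = -519/4951 (p = -519*1/4951 = -519/4951 ≈ -0.10483)
w(U) = 2 + U*(-6 + U) (w(U) = 2 + (-3*2 + U)*U = 2 + (-6 + U)*U = 2 + U*(-6 + U))
(p + 3200)*(w(F(3)) + 3369) = (-519/4951 + 3200)*((2 + (-6 - 1*3)**2 - 6*(-6 - 1*3)) + 3369) = 15842681*((2 + (-6 - 3)**2 - 6*(-6 - 3)) + 3369)/4951 = 15842681*((2 + (-9)**2 - 6*(-9)) + 3369)/4951 = 15842681*((2 + 81 + 54) + 3369)/4951 = 15842681*(137 + 3369)/4951 = (15842681/4951)*3506 = 55544439586/4951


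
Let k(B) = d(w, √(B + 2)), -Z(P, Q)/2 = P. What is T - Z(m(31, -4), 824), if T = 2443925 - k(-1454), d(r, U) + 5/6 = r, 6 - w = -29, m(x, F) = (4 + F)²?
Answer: 14663345/6 ≈ 2.4439e+6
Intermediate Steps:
Z(P, Q) = -2*P
w = 35 (w = 6 - 1*(-29) = 6 + 29 = 35)
d(r, U) = -⅚ + r
k(B) = 205/6 (k(B) = -⅚ + 35 = 205/6)
T = 14663345/6 (T = 2443925 - 1*205/6 = 2443925 - 205/6 = 14663345/6 ≈ 2.4439e+6)
T - Z(m(31, -4), 824) = 14663345/6 - (-2)*(4 - 4)² = 14663345/6 - (-2)*0² = 14663345/6 - (-2)*0 = 14663345/6 - 1*0 = 14663345/6 + 0 = 14663345/6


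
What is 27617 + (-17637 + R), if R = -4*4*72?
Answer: 8828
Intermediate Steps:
R = -1152 (R = -16*72 = -1152)
27617 + (-17637 + R) = 27617 + (-17637 - 1152) = 27617 - 18789 = 8828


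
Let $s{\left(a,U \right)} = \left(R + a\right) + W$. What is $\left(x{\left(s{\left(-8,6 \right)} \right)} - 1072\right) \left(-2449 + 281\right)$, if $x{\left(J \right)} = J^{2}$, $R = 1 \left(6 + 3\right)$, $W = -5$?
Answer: $2289408$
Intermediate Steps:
$R = 9$ ($R = 1 \cdot 9 = 9$)
$s{\left(a,U \right)} = 4 + a$ ($s{\left(a,U \right)} = \left(9 + a\right) - 5 = 4 + a$)
$\left(x{\left(s{\left(-8,6 \right)} \right)} - 1072\right) \left(-2449 + 281\right) = \left(\left(4 - 8\right)^{2} - 1072\right) \left(-2449 + 281\right) = \left(\left(-4\right)^{2} - 1072\right) \left(-2168\right) = \left(16 - 1072\right) \left(-2168\right) = \left(-1056\right) \left(-2168\right) = 2289408$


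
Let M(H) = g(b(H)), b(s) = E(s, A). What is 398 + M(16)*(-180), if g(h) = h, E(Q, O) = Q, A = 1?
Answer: -2482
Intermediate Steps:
b(s) = s
M(H) = H
398 + M(16)*(-180) = 398 + 16*(-180) = 398 - 2880 = -2482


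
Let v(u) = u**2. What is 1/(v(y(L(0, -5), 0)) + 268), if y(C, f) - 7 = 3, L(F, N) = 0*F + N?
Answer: 1/368 ≈ 0.0027174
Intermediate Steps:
L(F, N) = N (L(F, N) = 0 + N = N)
y(C, f) = 10 (y(C, f) = 7 + 3 = 10)
1/(v(y(L(0, -5), 0)) + 268) = 1/(10**2 + 268) = 1/(100 + 268) = 1/368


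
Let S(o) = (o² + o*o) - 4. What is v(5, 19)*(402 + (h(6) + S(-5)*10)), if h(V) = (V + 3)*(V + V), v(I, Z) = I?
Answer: 4850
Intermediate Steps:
S(o) = -4 + 2*o² (S(o) = (o² + o²) - 4 = 2*o² - 4 = -4 + 2*o²)
h(V) = 2*V*(3 + V) (h(V) = (3 + V)*(2*V) = 2*V*(3 + V))
v(5, 19)*(402 + (h(6) + S(-5)*10)) = 5*(402 + (2*6*(3 + 6) + (-4 + 2*(-5)²)*10)) = 5*(402 + (2*6*9 + (-4 + 2*25)*10)) = 5*(402 + (108 + (-4 + 50)*10)) = 5*(402 + (108 + 46*10)) = 5*(402 + (108 + 460)) = 5*(402 + 568) = 5*970 = 4850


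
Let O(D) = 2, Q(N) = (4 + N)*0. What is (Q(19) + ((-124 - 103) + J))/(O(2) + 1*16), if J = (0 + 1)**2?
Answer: -113/9 ≈ -12.556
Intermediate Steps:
J = 1 (J = 1**2 = 1)
Q(N) = 0
(Q(19) + ((-124 - 103) + J))/(O(2) + 1*16) = (0 + ((-124 - 103) + 1))/(2 + 1*16) = (0 + (-227 + 1))/(2 + 16) = (0 - 226)/18 = -226*1/18 = -113/9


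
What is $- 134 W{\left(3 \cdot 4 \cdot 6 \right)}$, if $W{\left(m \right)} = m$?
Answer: $-9648$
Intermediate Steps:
$- 134 W{\left(3 \cdot 4 \cdot 6 \right)} = - 134 \cdot 3 \cdot 4 \cdot 6 = - 134 \cdot 12 \cdot 6 = \left(-134\right) 72 = -9648$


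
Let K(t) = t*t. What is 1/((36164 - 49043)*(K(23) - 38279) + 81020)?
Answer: 1/486263270 ≈ 2.0565e-9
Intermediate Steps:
K(t) = t²
1/((36164 - 49043)*(K(23) - 38279) + 81020) = 1/((36164 - 49043)*(23² - 38279) + 81020) = 1/(-12879*(529 - 38279) + 81020) = 1/(-12879*(-37750) + 81020) = 1/(486182250 + 81020) = 1/486263270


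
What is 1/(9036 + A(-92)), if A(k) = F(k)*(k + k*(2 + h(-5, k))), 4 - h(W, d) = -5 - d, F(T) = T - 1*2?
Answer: -1/682804 ≈ -1.4645e-6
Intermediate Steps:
F(T) = -2 + T (F(T) = T - 2 = -2 + T)
h(W, d) = 9 + d (h(W, d) = 4 - (-5 - d) = 4 + (5 + d) = 9 + d)
A(k) = (-2 + k)*(k + k*(11 + k)) (A(k) = (-2 + k)*(k + k*(2 + (9 + k))) = (-2 + k)*(k + k*(11 + k)))
1/(9036 + A(-92)) = 1/(9036 - 92*(-2 - 92)*(12 - 92)) = 1/(9036 - 92*(-94)*(-80)) = 1/(9036 - 691840) = 1/(-682804) = -1/682804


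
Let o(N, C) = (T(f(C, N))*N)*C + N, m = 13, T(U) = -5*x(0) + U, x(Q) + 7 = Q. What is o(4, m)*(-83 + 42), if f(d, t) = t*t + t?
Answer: -117424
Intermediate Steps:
x(Q) = -7 + Q
f(d, t) = t + t**2 (f(d, t) = t**2 + t = t + t**2)
T(U) = 35 + U (T(U) = -5*(-7 + 0) + U = -5*(-7) + U = 35 + U)
o(N, C) = N + C*N*(35 + N*(1 + N)) (o(N, C) = ((35 + N*(1 + N))*N)*C + N = (N*(35 + N*(1 + N)))*C + N = C*N*(35 + N*(1 + N)) + N = N + C*N*(35 + N*(1 + N)))
o(4, m)*(-83 + 42) = (4*(1 + 13*(35 + 4*(1 + 4))))*(-83 + 42) = (4*(1 + 13*(35 + 4*5)))*(-41) = (4*(1 + 13*(35 + 20)))*(-41) = (4*(1 + 13*55))*(-41) = (4*(1 + 715))*(-41) = (4*716)*(-41) = 2864*(-41) = -117424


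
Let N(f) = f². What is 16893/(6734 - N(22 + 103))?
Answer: -16893/8891 ≈ -1.9000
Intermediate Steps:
16893/(6734 - N(22 + 103)) = 16893/(6734 - (22 + 103)²) = 16893/(6734 - 1*125²) = 16893/(6734 - 1*15625) = 16893/(6734 - 15625) = 16893/(-8891) = 16893*(-1/8891) = -16893/8891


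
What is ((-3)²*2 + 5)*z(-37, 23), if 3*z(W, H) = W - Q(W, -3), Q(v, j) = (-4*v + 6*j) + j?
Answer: -3772/3 ≈ -1257.3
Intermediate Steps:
Q(v, j) = -4*v + 7*j
z(W, H) = 7 + 5*W/3 (z(W, H) = (W - (-4*W + 7*(-3)))/3 = (W - (-4*W - 21))/3 = (W - (-21 - 4*W))/3 = (W + (21 + 4*W))/3 = (21 + 5*W)/3 = 7 + 5*W/3)
((-3)²*2 + 5)*z(-37, 23) = ((-3)²*2 + 5)*(7 + (5/3)*(-37)) = (9*2 + 5)*(7 - 185/3) = (18 + 5)*(-164/3) = 23*(-164/3) = -3772/3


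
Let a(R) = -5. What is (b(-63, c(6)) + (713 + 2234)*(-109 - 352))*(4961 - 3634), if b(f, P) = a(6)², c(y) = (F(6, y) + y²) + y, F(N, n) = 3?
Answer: -1802785234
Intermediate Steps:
c(y) = 3 + y + y² (c(y) = (3 + y²) + y = 3 + y + y²)
b(f, P) = 25 (b(f, P) = (-5)² = 25)
(b(-63, c(6)) + (713 + 2234)*(-109 - 352))*(4961 - 3634) = (25 + (713 + 2234)*(-109 - 352))*(4961 - 3634) = (25 + 2947*(-461))*1327 = (25 - 1358567)*1327 = -1358542*1327 = -1802785234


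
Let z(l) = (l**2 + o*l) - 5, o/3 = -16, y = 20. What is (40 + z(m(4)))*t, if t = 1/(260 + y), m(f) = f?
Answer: -141/280 ≈ -0.50357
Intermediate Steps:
o = -48 (o = 3*(-16) = -48)
t = 1/280 (t = 1/(260 + 20) = 1/280 ≈ 0.0035714)
z(l) = -5 + l**2 - 48*l (z(l) = (l**2 - 48*l) - 5 = -5 + l**2 - 48*l)
(40 + z(m(4)))*t = (40 + (-5 + 4**2 - 48*4))*(1/280) = (40 + (-5 + 16 - 192))*(1/280) = (40 - 181)*(1/280) = -141*1/280 = -141/280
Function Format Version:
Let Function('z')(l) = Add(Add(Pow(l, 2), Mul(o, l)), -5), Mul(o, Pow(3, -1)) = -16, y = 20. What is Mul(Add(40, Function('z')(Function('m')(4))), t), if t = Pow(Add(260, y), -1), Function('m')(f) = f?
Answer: Rational(-141, 280) ≈ -0.50357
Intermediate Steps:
o = -48 (o = Mul(3, -16) = -48)
t = Rational(1, 280) (t = Pow(Add(260, 20), -1) = Pow(280, -1) = Rational(1, 280) ≈ 0.0035714)
Function('z')(l) = Add(-5, Pow(l, 2), Mul(-48, l)) (Function('z')(l) = Add(Add(Pow(l, 2), Mul(-48, l)), -5) = Add(-5, Pow(l, 2), Mul(-48, l)))
Mul(Add(40, Function('z')(Function('m')(4))), t) = Mul(Add(40, Add(-5, Pow(4, 2), Mul(-48, 4))), Rational(1, 280)) = Mul(Add(40, Add(-5, 16, -192)), Rational(1, 280)) = Mul(Add(40, -181), Rational(1, 280)) = Mul(-141, Rational(1, 280)) = Rational(-141, 280)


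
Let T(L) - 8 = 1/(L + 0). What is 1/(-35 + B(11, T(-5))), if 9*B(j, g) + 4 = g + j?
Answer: -45/1501 ≈ -0.029980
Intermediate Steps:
T(L) = 8 + 1/L (T(L) = 8 + 1/(L + 0) = 8 + 1/L)
B(j, g) = -4/9 + g/9 + j/9 (B(j, g) = -4/9 + (g + j)/9 = -4/9 + (g/9 + j/9) = -4/9 + g/9 + j/9)
1/(-35 + B(11, T(-5))) = 1/(-35 + (-4/9 + (8 + 1/(-5))/9 + (⅑)*11)) = 1/(-35 + (-4/9 + (8 - ⅕)/9 + 11/9)) = 1/(-35 + (-4/9 + (⅑)*(39/5) + 11/9)) = 1/(-35 + (-4/9 + 13/15 + 11/9)) = 1/(-35 + 74/45) = 1/(-1501/45) = -45/1501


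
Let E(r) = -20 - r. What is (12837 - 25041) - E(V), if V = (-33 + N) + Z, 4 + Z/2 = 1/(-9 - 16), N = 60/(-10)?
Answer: -305777/25 ≈ -12231.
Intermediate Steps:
N = -6 (N = 60*(-1/10) = -6)
Z = -202/25 (Z = -8 + 2/(-9 - 16) = -8 + 2/(-25) = -8 + 2*(-1/25) = -8 - 2/25 = -202/25 ≈ -8.0800)
V = -1177/25 (V = (-33 - 6) - 202/25 = -39 - 202/25 = -1177/25 ≈ -47.080)
(12837 - 25041) - E(V) = (12837 - 25041) - (-20 - 1*(-1177/25)) = -12204 - (-20 + 1177/25) = -12204 - 1*677/25 = -12204 - 677/25 = -305777/25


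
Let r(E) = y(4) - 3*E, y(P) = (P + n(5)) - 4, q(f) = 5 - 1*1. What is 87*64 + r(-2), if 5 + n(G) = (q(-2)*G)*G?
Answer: 5669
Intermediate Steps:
q(f) = 4 (q(f) = 5 - 1 = 4)
n(G) = -5 + 4*G² (n(G) = -5 + (4*G)*G = -5 + 4*G²)
y(P) = 91 + P (y(P) = (P + (-5 + 4*5²)) - 4 = (P + (-5 + 4*25)) - 4 = (P + (-5 + 100)) - 4 = (P + 95) - 4 = (95 + P) - 4 = 91 + P)
r(E) = 95 - 3*E (r(E) = (91 + 4) - 3*E = 95 - 3*E)
87*64 + r(-2) = 87*64 + (95 - 3*(-2)) = 5568 + (95 + 6) = 5568 + 101 = 5669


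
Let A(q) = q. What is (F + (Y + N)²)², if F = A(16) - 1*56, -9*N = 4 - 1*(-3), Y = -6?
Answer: 231361/6561 ≈ 35.263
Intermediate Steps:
N = -7/9 (N = -(4 - 1*(-3))/9 = -(4 + 3)/9 = -⅑*7 = -7/9 ≈ -0.77778)
F = -40 (F = 16 - 1*56 = 16 - 56 = -40)
(F + (Y + N)²)² = (-40 + (-6 - 7/9)²)² = (-40 + (-61/9)²)² = (-40 + 3721/81)² = (481/81)² = 231361/6561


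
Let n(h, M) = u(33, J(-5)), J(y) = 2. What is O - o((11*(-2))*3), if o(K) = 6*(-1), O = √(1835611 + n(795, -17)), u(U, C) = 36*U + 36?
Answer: 6 + √1836835 ≈ 1361.3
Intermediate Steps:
u(U, C) = 36 + 36*U
n(h, M) = 1224 (n(h, M) = 36 + 36*33 = 36 + 1188 = 1224)
O = √1836835 (O = √(1835611 + 1224) = √1836835 ≈ 1355.3)
o(K) = -6
O - o((11*(-2))*3) = √1836835 - 1*(-6) = √1836835 + 6 = 6 + √1836835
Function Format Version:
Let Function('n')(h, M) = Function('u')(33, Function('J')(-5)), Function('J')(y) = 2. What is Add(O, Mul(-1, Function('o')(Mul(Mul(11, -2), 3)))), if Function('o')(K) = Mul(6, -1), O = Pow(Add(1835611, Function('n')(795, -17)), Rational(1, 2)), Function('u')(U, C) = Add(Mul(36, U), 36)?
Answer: Add(6, Pow(1836835, Rational(1, 2))) ≈ 1361.3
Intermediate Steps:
Function('u')(U, C) = Add(36, Mul(36, U))
Function('n')(h, M) = 1224 (Function('n')(h, M) = Add(36, Mul(36, 33)) = Add(36, 1188) = 1224)
O = Pow(1836835, Rational(1, 2)) (O = Pow(Add(1835611, 1224), Rational(1, 2)) = Pow(1836835, Rational(1, 2)) ≈ 1355.3)
Function('o')(K) = -6
Add(O, Mul(-1, Function('o')(Mul(Mul(11, -2), 3)))) = Add(Pow(1836835, Rational(1, 2)), Mul(-1, -6)) = Add(Pow(1836835, Rational(1, 2)), 6) = Add(6, Pow(1836835, Rational(1, 2)))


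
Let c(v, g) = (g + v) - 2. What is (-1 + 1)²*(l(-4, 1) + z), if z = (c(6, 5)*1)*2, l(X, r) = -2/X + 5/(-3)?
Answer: 0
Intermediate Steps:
c(v, g) = -2 + g + v
l(X, r) = -5/3 - 2/X (l(X, r) = -2/X + 5*(-⅓) = -2/X - 5/3 = -5/3 - 2/X)
z = 18 (z = ((-2 + 5 + 6)*1)*2 = (9*1)*2 = 9*2 = 18)
(-1 + 1)²*(l(-4, 1) + z) = (-1 + 1)²*((-5/3 - 2/(-4)) + 18) = 0²*((-5/3 - 2*(-¼)) + 18) = 0*((-5/3 + ½) + 18) = 0*(-7/6 + 18) = 0*(101/6) = 0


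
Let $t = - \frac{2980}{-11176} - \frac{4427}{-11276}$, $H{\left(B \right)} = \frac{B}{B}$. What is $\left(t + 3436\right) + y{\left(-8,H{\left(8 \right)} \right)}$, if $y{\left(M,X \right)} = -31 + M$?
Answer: $\frac{53521871913}{15752572} \approx 3397.7$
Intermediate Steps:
$H{\left(B \right)} = 1$
$t = \frac{10384829}{15752572}$ ($t = \left(-2980\right) \left(- \frac{1}{11176}\right) - - \frac{4427}{11276} = \frac{745}{2794} + \frac{4427}{11276} = \frac{10384829}{15752572} \approx 0.65925$)
$\left(t + 3436\right) + y{\left(-8,H{\left(8 \right)} \right)} = \left(\frac{10384829}{15752572} + 3436\right) - 39 = \frac{54136222221}{15752572} - 39 = \frac{53521871913}{15752572}$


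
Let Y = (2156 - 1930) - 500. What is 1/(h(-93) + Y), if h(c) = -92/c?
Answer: -93/25390 ≈ -0.0036629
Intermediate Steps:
Y = -274 (Y = 226 - 500 = -274)
1/(h(-93) + Y) = 1/(-92/(-93) - 274) = 1/(-92*(-1/93) - 274) = 1/(92/93 - 274) = 1/(-25390/93) = -93/25390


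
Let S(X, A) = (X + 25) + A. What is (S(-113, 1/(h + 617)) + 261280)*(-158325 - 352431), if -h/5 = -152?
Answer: -61233070119020/459 ≈ -1.3341e+11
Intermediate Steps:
h = 760 (h = -5*(-152) = 760)
S(X, A) = 25 + A + X (S(X, A) = (25 + X) + A = 25 + A + X)
(S(-113, 1/(h + 617)) + 261280)*(-158325 - 352431) = ((25 + 1/(760 + 617) - 113) + 261280)*(-158325 - 352431) = ((25 + 1/1377 - 113) + 261280)*(-510756) = (-121175/1377 + 261280)*(-510756) = (359661385/1377)*(-510756) = -61233070119020/459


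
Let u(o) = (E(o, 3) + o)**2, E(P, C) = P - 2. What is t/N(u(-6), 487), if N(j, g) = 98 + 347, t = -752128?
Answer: -752128/445 ≈ -1690.2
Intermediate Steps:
E(P, C) = -2 + P
u(o) = (-2 + 2*o)**2 (u(o) = ((-2 + o) + o)**2 = (-2 + 2*o)**2)
N(j, g) = 445
t/N(u(-6), 487) = -752128/445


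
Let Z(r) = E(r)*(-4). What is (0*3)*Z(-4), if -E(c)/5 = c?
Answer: 0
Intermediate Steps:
E(c) = -5*c
Z(r) = 20*r (Z(r) = -5*r*(-4) = 20*r)
(0*3)*Z(-4) = (0*3)*(20*(-4)) = 0*(-80) = 0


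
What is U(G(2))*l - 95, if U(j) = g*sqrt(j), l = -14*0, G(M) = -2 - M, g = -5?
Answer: -95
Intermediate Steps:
l = 0
U(j) = -5*sqrt(j)
U(G(2))*l - 95 = -5*sqrt(-2 - 1*2)*0 - 95 = -5*sqrt(-2 - 2)*0 - 95 = -10*I*0 - 95 = 0 - 95 = -95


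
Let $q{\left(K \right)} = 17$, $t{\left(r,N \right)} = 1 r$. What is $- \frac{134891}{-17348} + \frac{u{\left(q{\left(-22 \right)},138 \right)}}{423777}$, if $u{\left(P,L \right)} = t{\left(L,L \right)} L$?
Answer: $\frac{19164692873}{2450561132} \approx 7.8205$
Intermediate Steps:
$t{\left(r,N \right)} = r$
$u{\left(P,L \right)} = L^{2}$ ($u{\left(P,L \right)} = L L = L^{2}$)
$- \frac{134891}{-17348} + \frac{u{\left(q{\left(-22 \right)},138 \right)}}{423777} = - \frac{134891}{-17348} + \frac{138^{2}}{423777} = \left(-134891\right) \left(- \frac{1}{17348}\right) + 19044 \cdot \frac{1}{423777} = \frac{134891}{17348} + \frac{6348}{141259} = \frac{19164692873}{2450561132}$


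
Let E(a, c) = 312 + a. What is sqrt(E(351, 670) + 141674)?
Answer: sqrt(142337) ≈ 377.28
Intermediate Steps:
sqrt(E(351, 670) + 141674) = sqrt((312 + 351) + 141674) = sqrt(663 + 141674) = sqrt(142337)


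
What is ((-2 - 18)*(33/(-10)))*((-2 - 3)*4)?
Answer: -1320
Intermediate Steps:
((-2 - 18)*(33/(-10)))*((-2 - 3)*4) = (-660*(-1)/10)*(-5*4) = -20*(-33/10)*(-20) = 66*(-20) = -1320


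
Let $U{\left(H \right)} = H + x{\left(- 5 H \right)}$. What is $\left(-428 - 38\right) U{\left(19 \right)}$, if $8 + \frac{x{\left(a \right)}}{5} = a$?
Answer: $231136$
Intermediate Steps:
$x{\left(a \right)} = -40 + 5 a$
$U{\left(H \right)} = -40 - 24 H$ ($U{\left(H \right)} = H + \left(-40 + 5 \left(- 5 H\right)\right) = H - \left(40 + 25 H\right) = -40 - 24 H$)
$\left(-428 - 38\right) U{\left(19 \right)} = \left(-428 - 38\right) \left(-40 - 456\right) = - 466 \left(-40 - 456\right) = \left(-466\right) \left(-496\right) = 231136$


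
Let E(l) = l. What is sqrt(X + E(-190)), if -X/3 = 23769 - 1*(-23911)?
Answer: I*sqrt(143230) ≈ 378.46*I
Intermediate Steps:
X = -143040 (X = -3*(23769 - 1*(-23911)) = -3*(23769 + 23911) = -3*47680 = -143040)
sqrt(X + E(-190)) = sqrt(-143040 - 190) = sqrt(-143230) = I*sqrt(143230)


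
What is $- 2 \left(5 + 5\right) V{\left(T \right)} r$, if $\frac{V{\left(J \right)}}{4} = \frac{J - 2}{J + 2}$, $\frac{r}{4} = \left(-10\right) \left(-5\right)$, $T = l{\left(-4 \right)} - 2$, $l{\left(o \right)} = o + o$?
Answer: $-24000$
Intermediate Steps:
$l{\left(o \right)} = 2 o$
$T = -10$ ($T = 2 \left(-4\right) - 2 = -8 - 2 = -10$)
$r = 200$ ($r = 4 \left(\left(-10\right) \left(-5\right)\right) = 4 \cdot 50 = 200$)
$V{\left(J \right)} = \frac{4 \left(-2 + J\right)}{2 + J}$ ($V{\left(J \right)} = 4 \frac{J - 2}{J + 2} = 4 \frac{-2 + J}{2 + J} = \frac{4 \left(-2 + J\right)}{2 + J}$)
$- 2 \left(5 + 5\right) V{\left(T \right)} r = - 2 \left(5 + 5\right) \frac{4 \left(-2 - 10\right)}{2 - 10} \cdot 200 = \left(-2\right) 10 \cdot 4 \frac{1}{-8} \left(-12\right) 200 = - 20 \cdot 4 \left(- \frac{1}{8}\right) \left(-12\right) 200 = \left(-20\right) 6 \cdot 200 = \left(-120\right) 200 = -24000$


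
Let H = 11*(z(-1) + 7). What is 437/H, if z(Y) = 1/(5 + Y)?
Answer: 1748/319 ≈ 5.4796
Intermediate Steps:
H = 319/4 (H = 11*(1/(5 - 1) + 7) = 11*(1/4 + 7) = 11*(¼ + 7) = 11*(29/4) = 319/4 ≈ 79.750)
437/H = 437/(319/4) = 437*(4/319) = 1748/319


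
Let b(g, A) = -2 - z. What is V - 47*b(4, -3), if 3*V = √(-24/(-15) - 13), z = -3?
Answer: -47 + I*√285/15 ≈ -47.0 + 1.1255*I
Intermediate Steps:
b(g, A) = 1 (b(g, A) = -2 - 1*(-3) = -2 + 3 = 1)
V = I*√285/15 (V = √(-24/(-15) - 13)/3 = √(-24*(-1/15) - 13)/3 = √(8/5 - 13)/3 = √(-57/5)/3 = (I*√285/5)/3 = I*√285/15 ≈ 1.1255*I)
V - 47*b(4, -3) = I*√285/15 - 47*1 = I*√285/15 - 47 = -47 + I*√285/15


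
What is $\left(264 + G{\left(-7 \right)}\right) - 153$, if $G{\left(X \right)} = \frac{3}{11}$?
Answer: $\frac{1224}{11} \approx 111.27$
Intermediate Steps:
$G{\left(X \right)} = \frac{3}{11}$ ($G{\left(X \right)} = 3 \cdot \frac{1}{11} = \frac{3}{11}$)
$\left(264 + G{\left(-7 \right)}\right) - 153 = \left(264 + \frac{3}{11}\right) - 153 = \frac{2907}{11} - 153 = \frac{1224}{11}$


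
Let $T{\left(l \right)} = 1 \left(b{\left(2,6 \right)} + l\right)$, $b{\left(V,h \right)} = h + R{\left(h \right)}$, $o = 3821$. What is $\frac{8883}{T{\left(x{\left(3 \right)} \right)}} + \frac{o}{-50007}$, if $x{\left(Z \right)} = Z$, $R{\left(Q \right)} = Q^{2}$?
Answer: $\frac{49337804}{250035} \approx 197.32$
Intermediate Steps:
$b{\left(V,h \right)} = h + h^{2}$
$T{\left(l \right)} = 42 + l$ ($T{\left(l \right)} = 1 \left(6 \left(1 + 6\right) + l\right) = 1 \left(6 \cdot 7 + l\right) = 1 \left(42 + l\right) = 42 + l$)
$\frac{8883}{T{\left(x{\left(3 \right)} \right)}} + \frac{o}{-50007} = \frac{8883}{42 + 3} + \frac{3821}{-50007} = \frac{8883}{45} + 3821 \left(- \frac{1}{50007}\right) = 8883 \cdot \frac{1}{45} - \frac{3821}{50007} = \frac{987}{5} - \frac{3821}{50007} = \frac{49337804}{250035}$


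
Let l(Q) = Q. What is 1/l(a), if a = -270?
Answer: -1/270 ≈ -0.0037037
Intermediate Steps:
1/l(a) = 1/(-270) = -1/270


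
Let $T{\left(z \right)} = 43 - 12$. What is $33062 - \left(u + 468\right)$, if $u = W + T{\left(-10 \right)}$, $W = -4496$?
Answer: $37059$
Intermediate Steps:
$T{\left(z \right)} = 31$
$u = -4465$ ($u = -4496 + 31 = -4465$)
$33062 - \left(u + 468\right) = 33062 - \left(-4465 + 468\right) = 33062 - -3997 = 33062 + 3997 = 37059$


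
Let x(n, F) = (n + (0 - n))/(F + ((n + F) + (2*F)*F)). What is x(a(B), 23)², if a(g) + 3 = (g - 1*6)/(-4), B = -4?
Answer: 0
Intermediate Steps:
a(g) = -3/2 - g/4 (a(g) = -3 + (g - 1*6)/(-4) = -3 + (g - 6)*(-¼) = -3 + (-6 + g)*(-¼) = -3 + (3/2 - g/4) = -3/2 - g/4)
x(n, F) = 0 (x(n, F) = (n - n)/(F + ((F + n) + 2*F²)) = 0/(F + (F + n + 2*F²)) = 0/(n + 2*F + 2*F²) = 0)
x(a(B), 23)² = 0² = 0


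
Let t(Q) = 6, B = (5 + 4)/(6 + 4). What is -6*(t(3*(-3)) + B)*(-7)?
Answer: 1449/5 ≈ 289.80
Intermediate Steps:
B = 9/10 ≈ 0.90000
-6*(t(3*(-3)) + B)*(-7) = -6*(6 + 9/10)*(-7) = -6*69/10*(-7) = -207/5*(-7) = 1449/5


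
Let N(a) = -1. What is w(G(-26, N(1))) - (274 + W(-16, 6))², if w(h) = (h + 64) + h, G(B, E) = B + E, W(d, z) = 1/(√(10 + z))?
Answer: -1203249/16 ≈ -75203.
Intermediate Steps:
W(d, z) = (10 + z)^(-½)
w(h) = 64 + 2*h (w(h) = (64 + h) + h = 64 + 2*h)
w(G(-26, N(1))) - (274 + W(-16, 6))² = (64 + 2*(-26 - 1)) - (274 + (10 + 6)^(-½))² = (64 + 2*(-27)) - (274 + 16^(-½))² = (64 - 54) - (274 + ¼)² = 10 - (1097/4)² = 10 - 1*1203409/16 = 10 - 1203409/16 = -1203249/16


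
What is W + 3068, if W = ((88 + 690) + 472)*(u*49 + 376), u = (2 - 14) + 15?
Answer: 656818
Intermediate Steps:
u = 3 (u = -12 + 15 = 3)
W = 653750 (W = ((88 + 690) + 472)*(3*49 + 376) = (778 + 472)*(147 + 376) = 1250*523 = 653750)
W + 3068 = 653750 + 3068 = 656818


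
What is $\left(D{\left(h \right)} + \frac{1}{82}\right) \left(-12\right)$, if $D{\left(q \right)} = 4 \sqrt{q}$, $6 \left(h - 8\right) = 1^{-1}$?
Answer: $- \frac{6}{41} - 56 \sqrt{6} \approx -137.32$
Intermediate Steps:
$h = \frac{49}{6}$ ($h = 8 + \frac{1}{6 \cdot 1} = 8 + \frac{1}{6} \cdot 1 = 8 + \frac{1}{6} = \frac{49}{6} \approx 8.1667$)
$\left(D{\left(h \right)} + \frac{1}{82}\right) \left(-12\right) = \left(4 \sqrt{\frac{49}{6}} + \frac{1}{82}\right) \left(-12\right) = \left(4 \frac{7 \sqrt{6}}{6} + \frac{1}{82}\right) \left(-12\right) = \left(\frac{14 \sqrt{6}}{3} + \frac{1}{82}\right) \left(-12\right) = \left(\frac{1}{82} + \frac{14 \sqrt{6}}{3}\right) \left(-12\right) = - \frac{6}{41} - 56 \sqrt{6}$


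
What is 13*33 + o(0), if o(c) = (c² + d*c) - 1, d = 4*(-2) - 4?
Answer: 428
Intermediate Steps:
d = -12 (d = -8 - 4 = -12)
o(c) = -1 + c² - 12*c (o(c) = (c² - 12*c) - 1 = -1 + c² - 12*c)
13*33 + o(0) = 13*33 + (-1 + 0² - 12*0) = 429 + (-1 + 0 + 0) = 429 - 1 = 428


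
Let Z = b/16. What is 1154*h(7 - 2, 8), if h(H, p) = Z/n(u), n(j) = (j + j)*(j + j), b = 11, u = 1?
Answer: 6347/32 ≈ 198.34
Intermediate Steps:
n(j) = 4*j**2 (n(j) = (2*j)*(2*j) = 4*j**2)
Z = 11/16 ≈ 0.68750
h(H, p) = 11/64 (h(H, p) = 11/(16*((4*1**2))) = 11/(16*((4*1))) = (11/16)/4 = (11/16)*(1/4) = 11/64)
1154*h(7 - 2, 8) = 1154*(11/64) = 6347/32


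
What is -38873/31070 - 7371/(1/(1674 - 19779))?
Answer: 4146352202977/31070 ≈ 1.3345e+8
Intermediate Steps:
-38873/31070 - 7371/(1/(1674 - 19779)) = -38873*1/31070 - 7371/(1/(-18105)) = -38873/31070 - 7371/(-1/18105) = -38873/31070 - 7371*(-18105) = -38873/31070 + 133451955 = 4146352202977/31070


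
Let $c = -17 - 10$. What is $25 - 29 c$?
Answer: $808$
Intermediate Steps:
$c = -27$
$25 - 29 c = 25 - -783 = 25 + 783 = 808$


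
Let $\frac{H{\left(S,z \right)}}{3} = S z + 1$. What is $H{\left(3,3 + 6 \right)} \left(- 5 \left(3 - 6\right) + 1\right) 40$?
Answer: $53760$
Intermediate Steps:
$H{\left(S,z \right)} = 3 + 3 S z$ ($H{\left(S,z \right)} = 3 \left(S z + 1\right) = 3 \left(1 + S z\right) = 3 + 3 S z$)
$H{\left(3,3 + 6 \right)} \left(- 5 \left(3 - 6\right) + 1\right) 40 = \left(3 + 3 \cdot 3 \left(3 + 6\right)\right) \left(- 5 \left(3 - 6\right) + 1\right) 40 = \left(3 + 3 \cdot 3 \cdot 9\right) \left(- 5 \left(3 - 6\right) + 1\right) 40 = \left(3 + 81\right) \left(\left(-5\right) \left(-3\right) + 1\right) 40 = 84 \left(15 + 1\right) 40 = 84 \cdot 16 \cdot 40 = 1344 \cdot 40 = 53760$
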